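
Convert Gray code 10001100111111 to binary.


Gray code: 10001100111111
MSB stays the same: 1
Each subsequent bit = prev_binary XOR current_gray:
  B[1] = 1 XOR 0 = 1
  B[2] = 1 XOR 0 = 1
  B[3] = 1 XOR 0 = 1
  B[4] = 1 XOR 1 = 0
  B[5] = 0 XOR 1 = 1
  B[6] = 1 XOR 0 = 1
  B[7] = 1 XOR 0 = 1
  B[8] = 1 XOR 1 = 0
  B[9] = 0 XOR 1 = 1
  B[10] = 1 XOR 1 = 0
  B[11] = 0 XOR 1 = 1
  B[12] = 1 XOR 1 = 0
  B[13] = 0 XOR 1 = 1
= 11110111010101 (15829 decimal)


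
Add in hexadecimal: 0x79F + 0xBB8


Align and add column by column (LSB to MSB, each column mod 16 with carry):
  079F
+ 0BB8
  ----
  col 0: F(15) + 8(8) + 0 (carry in) = 23 → 7(7), carry out 1
  col 1: 9(9) + B(11) + 1 (carry in) = 21 → 5(5), carry out 1
  col 2: 7(7) + B(11) + 1 (carry in) = 19 → 3(3), carry out 1
  col 3: 0(0) + 0(0) + 1 (carry in) = 1 → 1(1), carry out 0
Reading digits MSB→LSB: 1357
Strip leading zeros: 1357
= 0x1357


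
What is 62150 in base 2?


Divide by 2 repeatedly:
62150 ÷ 2 = 31075 remainder 0
31075 ÷ 2 = 15537 remainder 1
15537 ÷ 2 = 7768 remainder 1
7768 ÷ 2 = 3884 remainder 0
3884 ÷ 2 = 1942 remainder 0
1942 ÷ 2 = 971 remainder 0
971 ÷ 2 = 485 remainder 1
485 ÷ 2 = 242 remainder 1
242 ÷ 2 = 121 remainder 0
121 ÷ 2 = 60 remainder 1
60 ÷ 2 = 30 remainder 0
30 ÷ 2 = 15 remainder 0
15 ÷ 2 = 7 remainder 1
7 ÷ 2 = 3 remainder 1
3 ÷ 2 = 1 remainder 1
1 ÷ 2 = 0 remainder 1
Reading remainders bottom-up:
= 1111001011000110


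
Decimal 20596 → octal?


Divide by 8 repeatedly:
20596 ÷ 8 = 2574 remainder 4
2574 ÷ 8 = 321 remainder 6
321 ÷ 8 = 40 remainder 1
40 ÷ 8 = 5 remainder 0
5 ÷ 8 = 0 remainder 5
Reading remainders bottom-up:
= 0o50164


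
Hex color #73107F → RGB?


Hex: #73107F
R = 73₁₆ = 115
G = 10₁₆ = 16
B = 7F₁₆ = 127
= RGB(115, 16, 127)


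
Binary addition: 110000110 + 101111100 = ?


Align and add column by column (LSB to MSB, carry propagating):
  0110000110
+ 0101111100
  ----------
  col 0: 0 + 0 + 0 (carry in) = 0 → bit 0, carry out 0
  col 1: 1 + 0 + 0 (carry in) = 1 → bit 1, carry out 0
  col 2: 1 + 1 + 0 (carry in) = 2 → bit 0, carry out 1
  col 3: 0 + 1 + 1 (carry in) = 2 → bit 0, carry out 1
  col 4: 0 + 1 + 1 (carry in) = 2 → bit 0, carry out 1
  col 5: 0 + 1 + 1 (carry in) = 2 → bit 0, carry out 1
  col 6: 0 + 1 + 1 (carry in) = 2 → bit 0, carry out 1
  col 7: 1 + 0 + 1 (carry in) = 2 → bit 0, carry out 1
  col 8: 1 + 1 + 1 (carry in) = 3 → bit 1, carry out 1
  col 9: 0 + 0 + 1 (carry in) = 1 → bit 1, carry out 0
Reading bits MSB→LSB: 1100000010
Strip leading zeros: 1100000010
= 1100000010


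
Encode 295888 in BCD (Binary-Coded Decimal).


Each digit → 4-bit binary:
  2 → 0010
  9 → 1001
  5 → 0101
  8 → 1000
  8 → 1000
  8 → 1000
= 0010 1001 0101 1000 1000 1000


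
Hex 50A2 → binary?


Each hex digit → 4 binary bits:
  5 = 0101
  0 = 0000
  A = 1010
  2 = 0010
Concatenate: 0101 0000 1010 0010
= 0101000010100010


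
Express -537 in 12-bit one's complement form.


Original: 001000011001
Invert all bits:
  bit 0: 0 → 1
  bit 1: 0 → 1
  bit 2: 1 → 0
  bit 3: 0 → 1
  bit 4: 0 → 1
  bit 5: 0 → 1
  bit 6: 0 → 1
  bit 7: 1 → 0
  bit 8: 1 → 0
  bit 9: 0 → 1
  bit 10: 0 → 1
  bit 11: 1 → 0
= 110111100110


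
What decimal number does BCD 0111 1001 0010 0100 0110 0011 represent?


Each 4-bit group → digit:
  0111 → 7
  1001 → 9
  0010 → 2
  0100 → 4
  0110 → 6
  0011 → 3
= 792463


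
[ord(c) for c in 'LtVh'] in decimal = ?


String: 'LtVh'  (4 characters)
Per-character ASCII lookup:
  'L': uppercase starts at 65: 'L' = 65 + 11 = 76
  't': lowercase starts at 97: 't' = 97 + 19 = 116
  'V': uppercase starts at 65: 'V' = 65 + 21 = 86
  'h': lowercase starts at 97: 'h' = 97 + 7 = 104
= 76 116 86 104


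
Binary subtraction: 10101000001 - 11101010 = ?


Align and subtract column by column (LSB to MSB, borrowing when needed):
  10101000001
- 00011101010
  -----------
  col 0: (1 - 0 borrow-in) - 0 → 1 - 0 = 1, borrow out 0
  col 1: (0 - 0 borrow-in) - 1 → borrow from next column: (0+2) - 1 = 1, borrow out 1
  col 2: (0 - 1 borrow-in) - 0 → borrow from next column: (-1+2) - 0 = 1, borrow out 1
  col 3: (0 - 1 borrow-in) - 1 → borrow from next column: (-1+2) - 1 = 0, borrow out 1
  col 4: (0 - 1 borrow-in) - 0 → borrow from next column: (-1+2) - 0 = 1, borrow out 1
  col 5: (0 - 1 borrow-in) - 1 → borrow from next column: (-1+2) - 1 = 0, borrow out 1
  col 6: (1 - 1 borrow-in) - 1 → borrow from next column: (0+2) - 1 = 1, borrow out 1
  col 7: (0 - 1 borrow-in) - 1 → borrow from next column: (-1+2) - 1 = 0, borrow out 1
  col 8: (1 - 1 borrow-in) - 0 → 0 - 0 = 0, borrow out 0
  col 9: (0 - 0 borrow-in) - 0 → 0 - 0 = 0, borrow out 0
  col 10: (1 - 0 borrow-in) - 0 → 1 - 0 = 1, borrow out 0
Reading bits MSB→LSB: 10001010111
Strip leading zeros: 10001010111
= 10001010111


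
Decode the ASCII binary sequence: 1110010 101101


Codes (binary): 1110010 101101
Per-code ASCII lookup:
  1110010 = 114  (range 97-122: lowercase, 114 - 97 = 17) → 'r'
  101101 = 45  (special character) → '-'
= 'r-'


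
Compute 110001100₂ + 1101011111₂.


Align and add column by column (LSB to MSB, carry propagating):
  00110001100
+ 01101011111
  -----------
  col 0: 0 + 1 + 0 (carry in) = 1 → bit 1, carry out 0
  col 1: 0 + 1 + 0 (carry in) = 1 → bit 1, carry out 0
  col 2: 1 + 1 + 0 (carry in) = 2 → bit 0, carry out 1
  col 3: 1 + 1 + 1 (carry in) = 3 → bit 1, carry out 1
  col 4: 0 + 1 + 1 (carry in) = 2 → bit 0, carry out 1
  col 5: 0 + 0 + 1 (carry in) = 1 → bit 1, carry out 0
  col 6: 0 + 1 + 0 (carry in) = 1 → bit 1, carry out 0
  col 7: 1 + 0 + 0 (carry in) = 1 → bit 1, carry out 0
  col 8: 1 + 1 + 0 (carry in) = 2 → bit 0, carry out 1
  col 9: 0 + 1 + 1 (carry in) = 2 → bit 0, carry out 1
  col 10: 0 + 0 + 1 (carry in) = 1 → bit 1, carry out 0
Reading bits MSB→LSB: 10011101011
Strip leading zeros: 10011101011
= 10011101011


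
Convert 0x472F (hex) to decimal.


Positional values:
Position 0: F × 16^0 = 15 × 1 = 15
Position 1: 2 × 16^1 = 2 × 16 = 32
Position 2: 7 × 16^2 = 7 × 256 = 1792
Position 3: 4 × 16^3 = 4 × 4096 = 16384
Sum = 15 + 32 + 1792 + 16384
= 18223


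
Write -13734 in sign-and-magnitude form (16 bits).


Sign bit: 1 (negative)
Magnitude: 13734 = 011010110100110
= 1011010110100110


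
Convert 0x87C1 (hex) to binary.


Each hex digit → 4 binary bits:
  8 = 1000
  7 = 0111
  C = 1100
  1 = 0001
Concatenate: 1000 0111 1100 0001
= 1000011111000001


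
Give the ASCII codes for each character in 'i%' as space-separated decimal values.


String: 'i%'  (2 characters)
Per-character ASCII lookup:
  'i': lowercase starts at 97: 'i' = 97 + 8 = 105
  '%': special character: '%' = 37
= 105 37


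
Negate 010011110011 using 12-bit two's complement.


Original: 010011110011
Step 1 - Invert all bits: 101100001100
Step 2 - Add 1: 101100001100 + 1
= 101100001101 (represents -1267)


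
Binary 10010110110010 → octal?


Group into 3-bit groups: 010010110110010
  010 = 2
  010 = 2
  110 = 6
  110 = 6
  010 = 2
= 0o22662


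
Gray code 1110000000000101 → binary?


Gray code: 1110000000000101
MSB stays the same: 1
Each subsequent bit = prev_binary XOR current_gray:
  B[1] = 1 XOR 1 = 0
  B[2] = 0 XOR 1 = 1
  B[3] = 1 XOR 0 = 1
  B[4] = 1 XOR 0 = 1
  B[5] = 1 XOR 0 = 1
  B[6] = 1 XOR 0 = 1
  B[7] = 1 XOR 0 = 1
  B[8] = 1 XOR 0 = 1
  B[9] = 1 XOR 0 = 1
  B[10] = 1 XOR 0 = 1
  B[11] = 1 XOR 0 = 1
  B[12] = 1 XOR 0 = 1
  B[13] = 1 XOR 1 = 0
  B[14] = 0 XOR 0 = 0
  B[15] = 0 XOR 1 = 1
= 1011111111111001 (49145 decimal)


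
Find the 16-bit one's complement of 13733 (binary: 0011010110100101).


Original: 0011010110100101
Invert all bits:
  bit 0: 0 → 1
  bit 1: 0 → 1
  bit 2: 1 → 0
  bit 3: 1 → 0
  bit 4: 0 → 1
  bit 5: 1 → 0
  bit 6: 0 → 1
  bit 7: 1 → 0
  bit 8: 1 → 0
  bit 9: 0 → 1
  bit 10: 1 → 0
  bit 11: 0 → 1
  bit 12: 0 → 1
  bit 13: 1 → 0
  bit 14: 0 → 1
  bit 15: 1 → 0
= 1100101001011010


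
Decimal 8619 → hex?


Divide by 16 repeatedly:
8619 ÷ 16 = 538 remainder 11 (B)
538 ÷ 16 = 33 remainder 10 (A)
33 ÷ 16 = 2 remainder 1 (1)
2 ÷ 16 = 0 remainder 2 (2)
Reading remainders bottom-up:
= 0x21AB


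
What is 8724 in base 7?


Divide by 7 repeatedly:
8724 ÷ 7 = 1246 remainder 2
1246 ÷ 7 = 178 remainder 0
178 ÷ 7 = 25 remainder 3
25 ÷ 7 = 3 remainder 4
3 ÷ 7 = 0 remainder 3
Reading remainders bottom-up:
= 34302


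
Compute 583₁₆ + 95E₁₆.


Align and add column by column (LSB to MSB, each column mod 16 with carry):
  0583
+ 095E
  ----
  col 0: 3(3) + E(14) + 0 (carry in) = 17 → 1(1), carry out 1
  col 1: 8(8) + 5(5) + 1 (carry in) = 14 → E(14), carry out 0
  col 2: 5(5) + 9(9) + 0 (carry in) = 14 → E(14), carry out 0
  col 3: 0(0) + 0(0) + 0 (carry in) = 0 → 0(0), carry out 0
Reading digits MSB→LSB: 0EE1
Strip leading zeros: EE1
= 0xEE1


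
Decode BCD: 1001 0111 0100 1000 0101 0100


Each 4-bit group → digit:
  1001 → 9
  0111 → 7
  0100 → 4
  1000 → 8
  0101 → 5
  0100 → 4
= 974854


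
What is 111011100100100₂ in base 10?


Positional values:
Bit 2: 1 × 2^2 = 4
Bit 5: 1 × 2^5 = 32
Bit 8: 1 × 2^8 = 256
Bit 9: 1 × 2^9 = 512
Bit 10: 1 × 2^10 = 1024
Bit 12: 1 × 2^12 = 4096
Bit 13: 1 × 2^13 = 8192
Bit 14: 1 × 2^14 = 16384
Sum = 4 + 32 + 256 + 512 + 1024 + 4096 + 8192 + 16384
= 30500


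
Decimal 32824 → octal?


Divide by 8 repeatedly:
32824 ÷ 8 = 4103 remainder 0
4103 ÷ 8 = 512 remainder 7
512 ÷ 8 = 64 remainder 0
64 ÷ 8 = 8 remainder 0
8 ÷ 8 = 1 remainder 0
1 ÷ 8 = 0 remainder 1
Reading remainders bottom-up:
= 0o100070


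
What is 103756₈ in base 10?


Positional values:
Position 0: 6 × 8^0 = 6
Position 1: 5 × 8^1 = 40
Position 2: 7 × 8^2 = 448
Position 3: 3 × 8^3 = 1536
Position 4: 0 × 8^4 = 0
Position 5: 1 × 8^5 = 32768
Sum = 6 + 40 + 448 + 1536 + 0 + 32768
= 34798


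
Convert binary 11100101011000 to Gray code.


Binary: 11100101011000
Gray code: G = B XOR (B >> 1)
B >> 1 = 01110010101100
11100101011000 XOR 01110010101100:
  1 XOR 0 = 1
  1 XOR 1 = 0
  1 XOR 1 = 0
  0 XOR 1 = 1
  0 XOR 0 = 0
  1 XOR 0 = 1
  0 XOR 1 = 1
  1 XOR 0 = 1
  0 XOR 1 = 1
  1 XOR 0 = 1
  1 XOR 1 = 0
  0 XOR 1 = 1
  0 XOR 0 = 0
  0 XOR 0 = 0
= 10010111110100


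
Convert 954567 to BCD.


Each digit → 4-bit binary:
  9 → 1001
  5 → 0101
  4 → 0100
  5 → 0101
  6 → 0110
  7 → 0111
= 1001 0101 0100 0101 0110 0111


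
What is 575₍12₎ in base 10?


Positional values (base 12):
  5 × 12^0 = 5 × 1 = 5
  7 × 12^1 = 7 × 12 = 84
  5 × 12^2 = 5 × 144 = 720
Sum = 5 + 84 + 720
= 809


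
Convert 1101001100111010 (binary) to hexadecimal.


Group into 4-bit nibbles: 1101001100111010
  1101 = D
  0011 = 3
  0011 = 3
  1010 = A
= 0xD33A


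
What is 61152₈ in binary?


Each octal digit → 3 binary bits:
  6 = 110
  1 = 001
  1 = 001
  5 = 101
  2 = 010
Concatenate: 110 001 001 101 010
= 110001001101010


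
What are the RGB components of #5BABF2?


Hex: #5BABF2
R = 5B₁₆ = 91
G = AB₁₆ = 171
B = F2₁₆ = 242
= RGB(91, 171, 242)


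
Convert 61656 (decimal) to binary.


Divide by 2 repeatedly:
61656 ÷ 2 = 30828 remainder 0
30828 ÷ 2 = 15414 remainder 0
15414 ÷ 2 = 7707 remainder 0
7707 ÷ 2 = 3853 remainder 1
3853 ÷ 2 = 1926 remainder 1
1926 ÷ 2 = 963 remainder 0
963 ÷ 2 = 481 remainder 1
481 ÷ 2 = 240 remainder 1
240 ÷ 2 = 120 remainder 0
120 ÷ 2 = 60 remainder 0
60 ÷ 2 = 30 remainder 0
30 ÷ 2 = 15 remainder 0
15 ÷ 2 = 7 remainder 1
7 ÷ 2 = 3 remainder 1
3 ÷ 2 = 1 remainder 1
1 ÷ 2 = 0 remainder 1
Reading remainders bottom-up:
= 1111000011011000


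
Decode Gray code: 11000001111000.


Gray code: 11000001111000
MSB stays the same: 1
Each subsequent bit = prev_binary XOR current_gray:
  B[1] = 1 XOR 1 = 0
  B[2] = 0 XOR 0 = 0
  B[3] = 0 XOR 0 = 0
  B[4] = 0 XOR 0 = 0
  B[5] = 0 XOR 0 = 0
  B[6] = 0 XOR 0 = 0
  B[7] = 0 XOR 1 = 1
  B[8] = 1 XOR 1 = 0
  B[9] = 0 XOR 1 = 1
  B[10] = 1 XOR 1 = 0
  B[11] = 0 XOR 0 = 0
  B[12] = 0 XOR 0 = 0
  B[13] = 0 XOR 0 = 0
= 10000001010000 (8272 decimal)


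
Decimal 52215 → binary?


Divide by 2 repeatedly:
52215 ÷ 2 = 26107 remainder 1
26107 ÷ 2 = 13053 remainder 1
13053 ÷ 2 = 6526 remainder 1
6526 ÷ 2 = 3263 remainder 0
3263 ÷ 2 = 1631 remainder 1
1631 ÷ 2 = 815 remainder 1
815 ÷ 2 = 407 remainder 1
407 ÷ 2 = 203 remainder 1
203 ÷ 2 = 101 remainder 1
101 ÷ 2 = 50 remainder 1
50 ÷ 2 = 25 remainder 0
25 ÷ 2 = 12 remainder 1
12 ÷ 2 = 6 remainder 0
6 ÷ 2 = 3 remainder 0
3 ÷ 2 = 1 remainder 1
1 ÷ 2 = 0 remainder 1
Reading remainders bottom-up:
= 1100101111110111


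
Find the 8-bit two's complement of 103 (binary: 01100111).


Original: 01100111
Step 1 - Invert all bits: 10011000
Step 2 - Add 1: 10011000 + 1
= 10011001 (represents -103)


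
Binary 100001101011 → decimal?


Positional values:
Bit 0: 1 × 2^0 = 1
Bit 1: 1 × 2^1 = 2
Bit 3: 1 × 2^3 = 8
Bit 5: 1 × 2^5 = 32
Bit 6: 1 × 2^6 = 64
Bit 11: 1 × 2^11 = 2048
Sum = 1 + 2 + 8 + 32 + 64 + 2048
= 2155


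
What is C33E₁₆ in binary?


Each hex digit → 4 binary bits:
  C = 1100
  3 = 0011
  3 = 0011
  E = 1110
Concatenate: 1100 0011 0011 1110
= 1100001100111110


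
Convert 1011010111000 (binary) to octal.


Group into 3-bit groups: 001011010111000
  001 = 1
  011 = 3
  010 = 2
  111 = 7
  000 = 0
= 0o13270


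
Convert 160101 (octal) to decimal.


Positional values:
Position 0: 1 × 8^0 = 1
Position 1: 0 × 8^1 = 0
Position 2: 1 × 8^2 = 64
Position 3: 0 × 8^3 = 0
Position 4: 6 × 8^4 = 24576
Position 5: 1 × 8^5 = 32768
Sum = 1 + 0 + 64 + 0 + 24576 + 32768
= 57409


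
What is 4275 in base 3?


Divide by 3 repeatedly:
4275 ÷ 3 = 1425 remainder 0
1425 ÷ 3 = 475 remainder 0
475 ÷ 3 = 158 remainder 1
158 ÷ 3 = 52 remainder 2
52 ÷ 3 = 17 remainder 1
17 ÷ 3 = 5 remainder 2
5 ÷ 3 = 1 remainder 2
1 ÷ 3 = 0 remainder 1
Reading remainders bottom-up:
= 12212100


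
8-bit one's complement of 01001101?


Original: 01001101
Invert all bits:
  bit 0: 0 → 1
  bit 1: 1 → 0
  bit 2: 0 → 1
  bit 3: 0 → 1
  bit 4: 1 → 0
  bit 5: 1 → 0
  bit 6: 0 → 1
  bit 7: 1 → 0
= 10110010


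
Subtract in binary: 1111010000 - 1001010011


Align and subtract column by column (LSB to MSB, borrowing when needed):
  1111010000
- 1001010011
  ----------
  col 0: (0 - 0 borrow-in) - 1 → borrow from next column: (0+2) - 1 = 1, borrow out 1
  col 1: (0 - 1 borrow-in) - 1 → borrow from next column: (-1+2) - 1 = 0, borrow out 1
  col 2: (0 - 1 borrow-in) - 0 → borrow from next column: (-1+2) - 0 = 1, borrow out 1
  col 3: (0 - 1 borrow-in) - 0 → borrow from next column: (-1+2) - 0 = 1, borrow out 1
  col 4: (1 - 1 borrow-in) - 1 → borrow from next column: (0+2) - 1 = 1, borrow out 1
  col 5: (0 - 1 borrow-in) - 0 → borrow from next column: (-1+2) - 0 = 1, borrow out 1
  col 6: (1 - 1 borrow-in) - 1 → borrow from next column: (0+2) - 1 = 1, borrow out 1
  col 7: (1 - 1 borrow-in) - 0 → 0 - 0 = 0, borrow out 0
  col 8: (1 - 0 borrow-in) - 0 → 1 - 0 = 1, borrow out 0
  col 9: (1 - 0 borrow-in) - 1 → 1 - 1 = 0, borrow out 0
Reading bits MSB→LSB: 0101111101
Strip leading zeros: 101111101
= 101111101


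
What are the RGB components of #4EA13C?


Hex: #4EA13C
R = 4E₁₆ = 78
G = A1₁₆ = 161
B = 3C₁₆ = 60
= RGB(78, 161, 60)


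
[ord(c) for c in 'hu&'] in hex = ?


String: 'hu&'  (3 characters)
Per-character ASCII lookup:
  'h': lowercase starts at 97: 'h' = 97 + 7 = 104 → 0x68
  'u': lowercase starts at 97: 'u' = 97 + 20 = 117 → 0x75
  '&': special character: '&' = 38 → 0x26
= 0x68 0x75 0x26


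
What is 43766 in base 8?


Divide by 8 repeatedly:
43766 ÷ 8 = 5470 remainder 6
5470 ÷ 8 = 683 remainder 6
683 ÷ 8 = 85 remainder 3
85 ÷ 8 = 10 remainder 5
10 ÷ 8 = 1 remainder 2
1 ÷ 8 = 0 remainder 1
Reading remainders bottom-up:
= 0o125366


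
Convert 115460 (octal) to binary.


Each octal digit → 3 binary bits:
  1 = 001
  1 = 001
  5 = 101
  4 = 100
  6 = 110
  0 = 000
Concatenate: 001 001 101 100 110 000
= 001001101100110000


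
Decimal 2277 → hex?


Divide by 16 repeatedly:
2277 ÷ 16 = 142 remainder 5 (5)
142 ÷ 16 = 8 remainder 14 (E)
8 ÷ 16 = 0 remainder 8 (8)
Reading remainders bottom-up:
= 0x8E5


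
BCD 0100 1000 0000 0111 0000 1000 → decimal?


Each 4-bit group → digit:
  0100 → 4
  1000 → 8
  0000 → 0
  0111 → 7
  0000 → 0
  1000 → 8
= 480708


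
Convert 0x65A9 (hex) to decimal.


Positional values:
Position 0: 9 × 16^0 = 9 × 1 = 9
Position 1: A × 16^1 = 10 × 16 = 160
Position 2: 5 × 16^2 = 5 × 256 = 1280
Position 3: 6 × 16^3 = 6 × 4096 = 24576
Sum = 9 + 160 + 1280 + 24576
= 26025


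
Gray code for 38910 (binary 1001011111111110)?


Binary: 1001011111111110
Gray code: G = B XOR (B >> 1)
B >> 1 = 0100101111111111
1001011111111110 XOR 0100101111111111:
  1 XOR 0 = 1
  0 XOR 1 = 1
  0 XOR 0 = 0
  1 XOR 0 = 1
  0 XOR 1 = 1
  1 XOR 0 = 1
  1 XOR 1 = 0
  1 XOR 1 = 0
  1 XOR 1 = 0
  1 XOR 1 = 0
  1 XOR 1 = 0
  1 XOR 1 = 0
  1 XOR 1 = 0
  1 XOR 1 = 0
  1 XOR 1 = 0
  0 XOR 1 = 1
= 1101110000000001


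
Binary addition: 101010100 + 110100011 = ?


Align and add column by column (LSB to MSB, carry propagating):
  0101010100
+ 0110100011
  ----------
  col 0: 0 + 1 + 0 (carry in) = 1 → bit 1, carry out 0
  col 1: 0 + 1 + 0 (carry in) = 1 → bit 1, carry out 0
  col 2: 1 + 0 + 0 (carry in) = 1 → bit 1, carry out 0
  col 3: 0 + 0 + 0 (carry in) = 0 → bit 0, carry out 0
  col 4: 1 + 0 + 0 (carry in) = 1 → bit 1, carry out 0
  col 5: 0 + 1 + 0 (carry in) = 1 → bit 1, carry out 0
  col 6: 1 + 0 + 0 (carry in) = 1 → bit 1, carry out 0
  col 7: 0 + 1 + 0 (carry in) = 1 → bit 1, carry out 0
  col 8: 1 + 1 + 0 (carry in) = 2 → bit 0, carry out 1
  col 9: 0 + 0 + 1 (carry in) = 1 → bit 1, carry out 0
Reading bits MSB→LSB: 1011110111
Strip leading zeros: 1011110111
= 1011110111


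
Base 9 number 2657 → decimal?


Positional values (base 9):
  7 × 9^0 = 7 × 1 = 7
  5 × 9^1 = 5 × 9 = 45
  6 × 9^2 = 6 × 81 = 486
  2 × 9^3 = 2 × 729 = 1458
Sum = 7 + 45 + 486 + 1458
= 1996


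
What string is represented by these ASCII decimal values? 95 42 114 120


Codes (decimal): 95 42 114 120
Per-code ASCII lookup:
  95  (special character) → '_'
  42  (special character) → '*'
  114  (range 97-122: lowercase, 114 - 97 = 17) → 'r'
  120  (range 97-122: lowercase, 120 - 97 = 23) → 'x'
= '_*rx'


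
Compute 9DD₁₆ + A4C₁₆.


Align and add column by column (LSB to MSB, each column mod 16 with carry):
  09DD
+ 0A4C
  ----
  col 0: D(13) + C(12) + 0 (carry in) = 25 → 9(9), carry out 1
  col 1: D(13) + 4(4) + 1 (carry in) = 18 → 2(2), carry out 1
  col 2: 9(9) + A(10) + 1 (carry in) = 20 → 4(4), carry out 1
  col 3: 0(0) + 0(0) + 1 (carry in) = 1 → 1(1), carry out 0
Reading digits MSB→LSB: 1429
Strip leading zeros: 1429
= 0x1429


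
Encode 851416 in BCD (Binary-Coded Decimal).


Each digit → 4-bit binary:
  8 → 1000
  5 → 0101
  1 → 0001
  4 → 0100
  1 → 0001
  6 → 0110
= 1000 0101 0001 0100 0001 0110


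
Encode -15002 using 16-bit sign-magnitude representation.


Sign bit: 1 (negative)
Magnitude: 15002 = 011101010011010
= 1011101010011010


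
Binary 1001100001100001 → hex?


Group into 4-bit nibbles: 1001100001100001
  1001 = 9
  1000 = 8
  0110 = 6
  0001 = 1
= 0x9861


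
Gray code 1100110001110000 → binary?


Gray code: 1100110001110000
MSB stays the same: 1
Each subsequent bit = prev_binary XOR current_gray:
  B[1] = 1 XOR 1 = 0
  B[2] = 0 XOR 0 = 0
  B[3] = 0 XOR 0 = 0
  B[4] = 0 XOR 1 = 1
  B[5] = 1 XOR 1 = 0
  B[6] = 0 XOR 0 = 0
  B[7] = 0 XOR 0 = 0
  B[8] = 0 XOR 0 = 0
  B[9] = 0 XOR 1 = 1
  B[10] = 1 XOR 1 = 0
  B[11] = 0 XOR 1 = 1
  B[12] = 1 XOR 0 = 1
  B[13] = 1 XOR 0 = 1
  B[14] = 1 XOR 0 = 1
  B[15] = 1 XOR 0 = 1
= 1000100001011111 (34911 decimal)


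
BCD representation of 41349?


Each digit → 4-bit binary:
  4 → 0100
  1 → 0001
  3 → 0011
  4 → 0100
  9 → 1001
= 0100 0001 0011 0100 1001


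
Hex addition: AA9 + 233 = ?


Align and add column by column (LSB to MSB, each column mod 16 with carry):
  0AA9
+ 0233
  ----
  col 0: 9(9) + 3(3) + 0 (carry in) = 12 → C(12), carry out 0
  col 1: A(10) + 3(3) + 0 (carry in) = 13 → D(13), carry out 0
  col 2: A(10) + 2(2) + 0 (carry in) = 12 → C(12), carry out 0
  col 3: 0(0) + 0(0) + 0 (carry in) = 0 → 0(0), carry out 0
Reading digits MSB→LSB: 0CDC
Strip leading zeros: CDC
= 0xCDC


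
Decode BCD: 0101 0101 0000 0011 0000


Each 4-bit group → digit:
  0101 → 5
  0101 → 5
  0000 → 0
  0011 → 3
  0000 → 0
= 55030


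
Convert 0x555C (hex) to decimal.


Positional values:
Position 0: C × 16^0 = 12 × 1 = 12
Position 1: 5 × 16^1 = 5 × 16 = 80
Position 2: 5 × 16^2 = 5 × 256 = 1280
Position 3: 5 × 16^3 = 5 × 4096 = 20480
Sum = 12 + 80 + 1280 + 20480
= 21852


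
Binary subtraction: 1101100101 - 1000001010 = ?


Align and subtract column by column (LSB to MSB, borrowing when needed):
  1101100101
- 1000001010
  ----------
  col 0: (1 - 0 borrow-in) - 0 → 1 - 0 = 1, borrow out 0
  col 1: (0 - 0 borrow-in) - 1 → borrow from next column: (0+2) - 1 = 1, borrow out 1
  col 2: (1 - 1 borrow-in) - 0 → 0 - 0 = 0, borrow out 0
  col 3: (0 - 0 borrow-in) - 1 → borrow from next column: (0+2) - 1 = 1, borrow out 1
  col 4: (0 - 1 borrow-in) - 0 → borrow from next column: (-1+2) - 0 = 1, borrow out 1
  col 5: (1 - 1 borrow-in) - 0 → 0 - 0 = 0, borrow out 0
  col 6: (1 - 0 borrow-in) - 0 → 1 - 0 = 1, borrow out 0
  col 7: (0 - 0 borrow-in) - 0 → 0 - 0 = 0, borrow out 0
  col 8: (1 - 0 borrow-in) - 0 → 1 - 0 = 1, borrow out 0
  col 9: (1 - 0 borrow-in) - 1 → 1 - 1 = 0, borrow out 0
Reading bits MSB→LSB: 0101011011
Strip leading zeros: 101011011
= 101011011


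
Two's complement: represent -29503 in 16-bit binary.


Original: 0111001100111111
Step 1 - Invert all bits: 1000110011000000
Step 2 - Add 1: 1000110011000000 + 1
= 1000110011000001 (represents -29503)


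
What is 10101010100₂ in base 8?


Group into 3-bit groups: 010101010100
  010 = 2
  101 = 5
  010 = 2
  100 = 4
= 0o2524


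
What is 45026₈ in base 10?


Positional values:
Position 0: 6 × 8^0 = 6
Position 1: 2 × 8^1 = 16
Position 2: 0 × 8^2 = 0
Position 3: 5 × 8^3 = 2560
Position 4: 4 × 8^4 = 16384
Sum = 6 + 16 + 0 + 2560 + 16384
= 18966


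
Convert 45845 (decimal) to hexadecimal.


Divide by 16 repeatedly:
45845 ÷ 16 = 2865 remainder 5 (5)
2865 ÷ 16 = 179 remainder 1 (1)
179 ÷ 16 = 11 remainder 3 (3)
11 ÷ 16 = 0 remainder 11 (B)
Reading remainders bottom-up:
= 0xB315


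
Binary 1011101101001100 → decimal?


Positional values:
Bit 2: 1 × 2^2 = 4
Bit 3: 1 × 2^3 = 8
Bit 6: 1 × 2^6 = 64
Bit 8: 1 × 2^8 = 256
Bit 9: 1 × 2^9 = 512
Bit 11: 1 × 2^11 = 2048
Bit 12: 1 × 2^12 = 4096
Bit 13: 1 × 2^13 = 8192
Bit 15: 1 × 2^15 = 32768
Sum = 4 + 8 + 64 + 256 + 512 + 2048 + 4096 + 8192 + 32768
= 47948


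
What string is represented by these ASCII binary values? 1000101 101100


Codes (binary): 1000101 101100
Per-code ASCII lookup:
  1000101 = 69  (range 65-90: uppercase, 69 - 65 = 4) → 'E'
  101100 = 44  (special character) → ','
= 'E,'


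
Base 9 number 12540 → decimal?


Positional values (base 9):
  0 × 9^0 = 0 × 1 = 0
  4 × 9^1 = 4 × 9 = 36
  5 × 9^2 = 5 × 81 = 405
  2 × 9^3 = 2 × 729 = 1458
  1 × 9^4 = 1 × 6561 = 6561
Sum = 0 + 36 + 405 + 1458 + 6561
= 8460


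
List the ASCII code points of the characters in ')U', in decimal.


String: ')U'  (2 characters)
Per-character ASCII lookup:
  ')': special character: ')' = 41
  'U': uppercase starts at 65: 'U' = 65 + 20 = 85
= 41 85


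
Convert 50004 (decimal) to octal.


Divide by 8 repeatedly:
50004 ÷ 8 = 6250 remainder 4
6250 ÷ 8 = 781 remainder 2
781 ÷ 8 = 97 remainder 5
97 ÷ 8 = 12 remainder 1
12 ÷ 8 = 1 remainder 4
1 ÷ 8 = 0 remainder 1
Reading remainders bottom-up:
= 0o141524


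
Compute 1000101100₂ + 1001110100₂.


Align and add column by column (LSB to MSB, carry propagating):
  01000101100
+ 01001110100
  -----------
  col 0: 0 + 0 + 0 (carry in) = 0 → bit 0, carry out 0
  col 1: 0 + 0 + 0 (carry in) = 0 → bit 0, carry out 0
  col 2: 1 + 1 + 0 (carry in) = 2 → bit 0, carry out 1
  col 3: 1 + 0 + 1 (carry in) = 2 → bit 0, carry out 1
  col 4: 0 + 1 + 1 (carry in) = 2 → bit 0, carry out 1
  col 5: 1 + 1 + 1 (carry in) = 3 → bit 1, carry out 1
  col 6: 0 + 1 + 1 (carry in) = 2 → bit 0, carry out 1
  col 7: 0 + 0 + 1 (carry in) = 1 → bit 1, carry out 0
  col 8: 0 + 0 + 0 (carry in) = 0 → bit 0, carry out 0
  col 9: 1 + 1 + 0 (carry in) = 2 → bit 0, carry out 1
  col 10: 0 + 0 + 1 (carry in) = 1 → bit 1, carry out 0
Reading bits MSB→LSB: 10010100000
Strip leading zeros: 10010100000
= 10010100000


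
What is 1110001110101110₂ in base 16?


Group into 4-bit nibbles: 1110001110101110
  1110 = E
  0011 = 3
  1010 = A
  1110 = E
= 0xE3AE


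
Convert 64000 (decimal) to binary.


Divide by 2 repeatedly:
64000 ÷ 2 = 32000 remainder 0
32000 ÷ 2 = 16000 remainder 0
16000 ÷ 2 = 8000 remainder 0
8000 ÷ 2 = 4000 remainder 0
4000 ÷ 2 = 2000 remainder 0
2000 ÷ 2 = 1000 remainder 0
1000 ÷ 2 = 500 remainder 0
500 ÷ 2 = 250 remainder 0
250 ÷ 2 = 125 remainder 0
125 ÷ 2 = 62 remainder 1
62 ÷ 2 = 31 remainder 0
31 ÷ 2 = 15 remainder 1
15 ÷ 2 = 7 remainder 1
7 ÷ 2 = 3 remainder 1
3 ÷ 2 = 1 remainder 1
1 ÷ 2 = 0 remainder 1
Reading remainders bottom-up:
= 1111101000000000


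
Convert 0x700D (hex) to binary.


Each hex digit → 4 binary bits:
  7 = 0111
  0 = 0000
  0 = 0000
  D = 1101
Concatenate: 0111 0000 0000 1101
= 0111000000001101


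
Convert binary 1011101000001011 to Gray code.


Binary: 1011101000001011
Gray code: G = B XOR (B >> 1)
B >> 1 = 0101110100000101
1011101000001011 XOR 0101110100000101:
  1 XOR 0 = 1
  0 XOR 1 = 1
  1 XOR 0 = 1
  1 XOR 1 = 0
  1 XOR 1 = 0
  0 XOR 1 = 1
  1 XOR 0 = 1
  0 XOR 1 = 1
  0 XOR 0 = 0
  0 XOR 0 = 0
  0 XOR 0 = 0
  0 XOR 0 = 0
  1 XOR 0 = 1
  0 XOR 1 = 1
  1 XOR 0 = 1
  1 XOR 1 = 0
= 1110011100001110


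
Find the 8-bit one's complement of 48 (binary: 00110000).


Original: 00110000
Invert all bits:
  bit 0: 0 → 1
  bit 1: 0 → 1
  bit 2: 1 → 0
  bit 3: 1 → 0
  bit 4: 0 → 1
  bit 5: 0 → 1
  bit 6: 0 → 1
  bit 7: 0 → 1
= 11001111


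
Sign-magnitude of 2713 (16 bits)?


Sign bit: 0 (positive)
Magnitude: 2713 = 000101010011001
= 0000101010011001


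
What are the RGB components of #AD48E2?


Hex: #AD48E2
R = AD₁₆ = 173
G = 48₁₆ = 72
B = E2₁₆ = 226
= RGB(173, 72, 226)


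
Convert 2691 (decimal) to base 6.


Divide by 6 repeatedly:
2691 ÷ 6 = 448 remainder 3
448 ÷ 6 = 74 remainder 4
74 ÷ 6 = 12 remainder 2
12 ÷ 6 = 2 remainder 0
2 ÷ 6 = 0 remainder 2
Reading remainders bottom-up:
= 20243


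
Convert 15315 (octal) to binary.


Each octal digit → 3 binary bits:
  1 = 001
  5 = 101
  3 = 011
  1 = 001
  5 = 101
Concatenate: 001 101 011 001 101
= 001101011001101


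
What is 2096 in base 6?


Divide by 6 repeatedly:
2096 ÷ 6 = 349 remainder 2
349 ÷ 6 = 58 remainder 1
58 ÷ 6 = 9 remainder 4
9 ÷ 6 = 1 remainder 3
1 ÷ 6 = 0 remainder 1
Reading remainders bottom-up:
= 13412


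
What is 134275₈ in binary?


Each octal digit → 3 binary bits:
  1 = 001
  3 = 011
  4 = 100
  2 = 010
  7 = 111
  5 = 101
Concatenate: 001 011 100 010 111 101
= 001011100010111101


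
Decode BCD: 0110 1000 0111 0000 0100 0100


Each 4-bit group → digit:
  0110 → 6
  1000 → 8
  0111 → 7
  0000 → 0
  0100 → 4
  0100 → 4
= 687044


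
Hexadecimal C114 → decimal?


Positional values:
Position 0: 4 × 16^0 = 4 × 1 = 4
Position 1: 1 × 16^1 = 1 × 16 = 16
Position 2: 1 × 16^2 = 1 × 256 = 256
Position 3: C × 16^3 = 12 × 4096 = 49152
Sum = 4 + 16 + 256 + 49152
= 49428


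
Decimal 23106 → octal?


Divide by 8 repeatedly:
23106 ÷ 8 = 2888 remainder 2
2888 ÷ 8 = 361 remainder 0
361 ÷ 8 = 45 remainder 1
45 ÷ 8 = 5 remainder 5
5 ÷ 8 = 0 remainder 5
Reading remainders bottom-up:
= 0o55102


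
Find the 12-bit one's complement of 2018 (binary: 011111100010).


Original: 011111100010
Invert all bits:
  bit 0: 0 → 1
  bit 1: 1 → 0
  bit 2: 1 → 0
  bit 3: 1 → 0
  bit 4: 1 → 0
  bit 5: 1 → 0
  bit 6: 1 → 0
  bit 7: 0 → 1
  bit 8: 0 → 1
  bit 9: 0 → 1
  bit 10: 1 → 0
  bit 11: 0 → 1
= 100000011101


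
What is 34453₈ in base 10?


Positional values:
Position 0: 3 × 8^0 = 3
Position 1: 5 × 8^1 = 40
Position 2: 4 × 8^2 = 256
Position 3: 4 × 8^3 = 2048
Position 4: 3 × 8^4 = 12288
Sum = 3 + 40 + 256 + 2048 + 12288
= 14635


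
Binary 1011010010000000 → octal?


Group into 3-bit groups: 001011010010000000
  001 = 1
  011 = 3
  010 = 2
  010 = 2
  000 = 0
  000 = 0
= 0o132200


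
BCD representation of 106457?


Each digit → 4-bit binary:
  1 → 0001
  0 → 0000
  6 → 0110
  4 → 0100
  5 → 0101
  7 → 0111
= 0001 0000 0110 0100 0101 0111


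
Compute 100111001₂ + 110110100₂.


Align and add column by column (LSB to MSB, carry propagating):
  0100111001
+ 0110110100
  ----------
  col 0: 1 + 0 + 0 (carry in) = 1 → bit 1, carry out 0
  col 1: 0 + 0 + 0 (carry in) = 0 → bit 0, carry out 0
  col 2: 0 + 1 + 0 (carry in) = 1 → bit 1, carry out 0
  col 3: 1 + 0 + 0 (carry in) = 1 → bit 1, carry out 0
  col 4: 1 + 1 + 0 (carry in) = 2 → bit 0, carry out 1
  col 5: 1 + 1 + 1 (carry in) = 3 → bit 1, carry out 1
  col 6: 0 + 0 + 1 (carry in) = 1 → bit 1, carry out 0
  col 7: 0 + 1 + 0 (carry in) = 1 → bit 1, carry out 0
  col 8: 1 + 1 + 0 (carry in) = 2 → bit 0, carry out 1
  col 9: 0 + 0 + 1 (carry in) = 1 → bit 1, carry out 0
Reading bits MSB→LSB: 1011101101
Strip leading zeros: 1011101101
= 1011101101


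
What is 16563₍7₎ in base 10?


Positional values (base 7):
  3 × 7^0 = 3 × 1 = 3
  6 × 7^1 = 6 × 7 = 42
  5 × 7^2 = 5 × 49 = 245
  6 × 7^3 = 6 × 343 = 2058
  1 × 7^4 = 1 × 2401 = 2401
Sum = 3 + 42 + 245 + 2058 + 2401
= 4749


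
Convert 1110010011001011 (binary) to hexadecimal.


Group into 4-bit nibbles: 1110010011001011
  1110 = E
  0100 = 4
  1100 = C
  1011 = B
= 0xE4CB


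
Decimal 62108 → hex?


Divide by 16 repeatedly:
62108 ÷ 16 = 3881 remainder 12 (C)
3881 ÷ 16 = 242 remainder 9 (9)
242 ÷ 16 = 15 remainder 2 (2)
15 ÷ 16 = 0 remainder 15 (F)
Reading remainders bottom-up:
= 0xF29C


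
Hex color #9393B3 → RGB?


Hex: #9393B3
R = 93₁₆ = 147
G = 93₁₆ = 147
B = B3₁₆ = 179
= RGB(147, 147, 179)


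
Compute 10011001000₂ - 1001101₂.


Align and subtract column by column (LSB to MSB, borrowing when needed):
  10011001000
- 00001001101
  -----------
  col 0: (0 - 0 borrow-in) - 1 → borrow from next column: (0+2) - 1 = 1, borrow out 1
  col 1: (0 - 1 borrow-in) - 0 → borrow from next column: (-1+2) - 0 = 1, borrow out 1
  col 2: (0 - 1 borrow-in) - 1 → borrow from next column: (-1+2) - 1 = 0, borrow out 1
  col 3: (1 - 1 borrow-in) - 1 → borrow from next column: (0+2) - 1 = 1, borrow out 1
  col 4: (0 - 1 borrow-in) - 0 → borrow from next column: (-1+2) - 0 = 1, borrow out 1
  col 5: (0 - 1 borrow-in) - 0 → borrow from next column: (-1+2) - 0 = 1, borrow out 1
  col 6: (1 - 1 borrow-in) - 1 → borrow from next column: (0+2) - 1 = 1, borrow out 1
  col 7: (1 - 1 borrow-in) - 0 → 0 - 0 = 0, borrow out 0
  col 8: (0 - 0 borrow-in) - 0 → 0 - 0 = 0, borrow out 0
  col 9: (0 - 0 borrow-in) - 0 → 0 - 0 = 0, borrow out 0
  col 10: (1 - 0 borrow-in) - 0 → 1 - 0 = 1, borrow out 0
Reading bits MSB→LSB: 10001111011
Strip leading zeros: 10001111011
= 10001111011


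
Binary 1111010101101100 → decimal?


Positional values:
Bit 2: 1 × 2^2 = 4
Bit 3: 1 × 2^3 = 8
Bit 5: 1 × 2^5 = 32
Bit 6: 1 × 2^6 = 64
Bit 8: 1 × 2^8 = 256
Bit 10: 1 × 2^10 = 1024
Bit 12: 1 × 2^12 = 4096
Bit 13: 1 × 2^13 = 8192
Bit 14: 1 × 2^14 = 16384
Bit 15: 1 × 2^15 = 32768
Sum = 4 + 8 + 32 + 64 + 256 + 1024 + 4096 + 8192 + 16384 + 32768
= 62828


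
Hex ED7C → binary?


Each hex digit → 4 binary bits:
  E = 1110
  D = 1101
  7 = 0111
  C = 1100
Concatenate: 1110 1101 0111 1100
= 1110110101111100


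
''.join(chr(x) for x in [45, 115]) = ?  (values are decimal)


Codes (decimal): 45 115
Per-code ASCII lookup:
  45  (special character) → '-'
  115  (range 97-122: lowercase, 115 - 97 = 18) → 's'
= '-s'


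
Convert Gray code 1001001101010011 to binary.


Gray code: 1001001101010011
MSB stays the same: 1
Each subsequent bit = prev_binary XOR current_gray:
  B[1] = 1 XOR 0 = 1
  B[2] = 1 XOR 0 = 1
  B[3] = 1 XOR 1 = 0
  B[4] = 0 XOR 0 = 0
  B[5] = 0 XOR 0 = 0
  B[6] = 0 XOR 1 = 1
  B[7] = 1 XOR 1 = 0
  B[8] = 0 XOR 0 = 0
  B[9] = 0 XOR 1 = 1
  B[10] = 1 XOR 0 = 1
  B[11] = 1 XOR 1 = 0
  B[12] = 0 XOR 0 = 0
  B[13] = 0 XOR 0 = 0
  B[14] = 0 XOR 1 = 1
  B[15] = 1 XOR 1 = 0
= 1110001001100010 (57954 decimal)


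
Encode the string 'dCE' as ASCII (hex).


String: 'dCE'  (3 characters)
Per-character ASCII lookup:
  'd': lowercase starts at 97: 'd' = 97 + 3 = 100 → 0x64
  'C': uppercase starts at 65: 'C' = 65 + 2 = 67 → 0x43
  'E': uppercase starts at 65: 'E' = 65 + 4 = 69 → 0x45
= 0x64 0x43 0x45


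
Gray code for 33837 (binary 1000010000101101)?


Binary: 1000010000101101
Gray code: G = B XOR (B >> 1)
B >> 1 = 0100001000010110
1000010000101101 XOR 0100001000010110:
  1 XOR 0 = 1
  0 XOR 1 = 1
  0 XOR 0 = 0
  0 XOR 0 = 0
  0 XOR 0 = 0
  1 XOR 0 = 1
  0 XOR 1 = 1
  0 XOR 0 = 0
  0 XOR 0 = 0
  0 XOR 0 = 0
  1 XOR 0 = 1
  0 XOR 1 = 1
  1 XOR 0 = 1
  1 XOR 1 = 0
  0 XOR 1 = 1
  1 XOR 0 = 1
= 1100011000111011


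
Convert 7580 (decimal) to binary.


Divide by 2 repeatedly:
7580 ÷ 2 = 3790 remainder 0
3790 ÷ 2 = 1895 remainder 0
1895 ÷ 2 = 947 remainder 1
947 ÷ 2 = 473 remainder 1
473 ÷ 2 = 236 remainder 1
236 ÷ 2 = 118 remainder 0
118 ÷ 2 = 59 remainder 0
59 ÷ 2 = 29 remainder 1
29 ÷ 2 = 14 remainder 1
14 ÷ 2 = 7 remainder 0
7 ÷ 2 = 3 remainder 1
3 ÷ 2 = 1 remainder 1
1 ÷ 2 = 0 remainder 1
Reading remainders bottom-up:
= 1110110011100


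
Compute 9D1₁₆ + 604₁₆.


Align and add column by column (LSB to MSB, each column mod 16 with carry):
  09D1
+ 0604
  ----
  col 0: 1(1) + 4(4) + 0 (carry in) = 5 → 5(5), carry out 0
  col 1: D(13) + 0(0) + 0 (carry in) = 13 → D(13), carry out 0
  col 2: 9(9) + 6(6) + 0 (carry in) = 15 → F(15), carry out 0
  col 3: 0(0) + 0(0) + 0 (carry in) = 0 → 0(0), carry out 0
Reading digits MSB→LSB: 0FD5
Strip leading zeros: FD5
= 0xFD5


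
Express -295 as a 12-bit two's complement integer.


Original: 000100100111
Step 1 - Invert all bits: 111011011000
Step 2 - Add 1: 111011011000 + 1
= 111011011001 (represents -295)


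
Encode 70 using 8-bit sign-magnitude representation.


Sign bit: 0 (positive)
Magnitude: 70 = 1000110
= 01000110


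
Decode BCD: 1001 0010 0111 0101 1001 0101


Each 4-bit group → digit:
  1001 → 9
  0010 → 2
  0111 → 7
  0101 → 5
  1001 → 9
  0101 → 5
= 927595


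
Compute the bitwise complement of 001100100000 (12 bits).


Original: 001100100000
Invert all bits:
  bit 0: 0 → 1
  bit 1: 0 → 1
  bit 2: 1 → 0
  bit 3: 1 → 0
  bit 4: 0 → 1
  bit 5: 0 → 1
  bit 6: 1 → 0
  bit 7: 0 → 1
  bit 8: 0 → 1
  bit 9: 0 → 1
  bit 10: 0 → 1
  bit 11: 0 → 1
= 110011011111


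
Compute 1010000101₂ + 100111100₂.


Align and add column by column (LSB to MSB, carry propagating):
  01010000101
+ 00100111100
  -----------
  col 0: 1 + 0 + 0 (carry in) = 1 → bit 1, carry out 0
  col 1: 0 + 0 + 0 (carry in) = 0 → bit 0, carry out 0
  col 2: 1 + 1 + 0 (carry in) = 2 → bit 0, carry out 1
  col 3: 0 + 1 + 1 (carry in) = 2 → bit 0, carry out 1
  col 4: 0 + 1 + 1 (carry in) = 2 → bit 0, carry out 1
  col 5: 0 + 1 + 1 (carry in) = 2 → bit 0, carry out 1
  col 6: 0 + 0 + 1 (carry in) = 1 → bit 1, carry out 0
  col 7: 1 + 0 + 0 (carry in) = 1 → bit 1, carry out 0
  col 8: 0 + 1 + 0 (carry in) = 1 → bit 1, carry out 0
  col 9: 1 + 0 + 0 (carry in) = 1 → bit 1, carry out 0
  col 10: 0 + 0 + 0 (carry in) = 0 → bit 0, carry out 0
Reading bits MSB→LSB: 01111000001
Strip leading zeros: 1111000001
= 1111000001


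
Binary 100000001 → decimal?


Positional values:
Bit 0: 1 × 2^0 = 1
Bit 8: 1 × 2^8 = 256
Sum = 1 + 256
= 257


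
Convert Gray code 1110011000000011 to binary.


Gray code: 1110011000000011
MSB stays the same: 1
Each subsequent bit = prev_binary XOR current_gray:
  B[1] = 1 XOR 1 = 0
  B[2] = 0 XOR 1 = 1
  B[3] = 1 XOR 0 = 1
  B[4] = 1 XOR 0 = 1
  B[5] = 1 XOR 1 = 0
  B[6] = 0 XOR 1 = 1
  B[7] = 1 XOR 0 = 1
  B[8] = 1 XOR 0 = 1
  B[9] = 1 XOR 0 = 1
  B[10] = 1 XOR 0 = 1
  B[11] = 1 XOR 0 = 1
  B[12] = 1 XOR 0 = 1
  B[13] = 1 XOR 0 = 1
  B[14] = 1 XOR 1 = 0
  B[15] = 0 XOR 1 = 1
= 1011101111111101 (48125 decimal)


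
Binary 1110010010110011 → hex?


Group into 4-bit nibbles: 1110010010110011
  1110 = E
  0100 = 4
  1011 = B
  0011 = 3
= 0xE4B3


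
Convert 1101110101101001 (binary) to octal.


Group into 3-bit groups: 001101110101101001
  001 = 1
  101 = 5
  110 = 6
  101 = 5
  101 = 5
  001 = 1
= 0o156551


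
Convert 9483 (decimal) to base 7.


Divide by 7 repeatedly:
9483 ÷ 7 = 1354 remainder 5
1354 ÷ 7 = 193 remainder 3
193 ÷ 7 = 27 remainder 4
27 ÷ 7 = 3 remainder 6
3 ÷ 7 = 0 remainder 3
Reading remainders bottom-up:
= 36435


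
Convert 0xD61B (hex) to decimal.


Positional values:
Position 0: B × 16^0 = 11 × 1 = 11
Position 1: 1 × 16^1 = 1 × 16 = 16
Position 2: 6 × 16^2 = 6 × 256 = 1536
Position 3: D × 16^3 = 13 × 4096 = 53248
Sum = 11 + 16 + 1536 + 53248
= 54811


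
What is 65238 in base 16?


Divide by 16 repeatedly:
65238 ÷ 16 = 4077 remainder 6 (6)
4077 ÷ 16 = 254 remainder 13 (D)
254 ÷ 16 = 15 remainder 14 (E)
15 ÷ 16 = 0 remainder 15 (F)
Reading remainders bottom-up:
= 0xFED6


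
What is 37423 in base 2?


Divide by 2 repeatedly:
37423 ÷ 2 = 18711 remainder 1
18711 ÷ 2 = 9355 remainder 1
9355 ÷ 2 = 4677 remainder 1
4677 ÷ 2 = 2338 remainder 1
2338 ÷ 2 = 1169 remainder 0
1169 ÷ 2 = 584 remainder 1
584 ÷ 2 = 292 remainder 0
292 ÷ 2 = 146 remainder 0
146 ÷ 2 = 73 remainder 0
73 ÷ 2 = 36 remainder 1
36 ÷ 2 = 18 remainder 0
18 ÷ 2 = 9 remainder 0
9 ÷ 2 = 4 remainder 1
4 ÷ 2 = 2 remainder 0
2 ÷ 2 = 1 remainder 0
1 ÷ 2 = 0 remainder 1
Reading remainders bottom-up:
= 1001001000101111


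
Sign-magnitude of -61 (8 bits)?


Sign bit: 1 (negative)
Magnitude: 61 = 0111101
= 10111101


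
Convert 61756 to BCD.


Each digit → 4-bit binary:
  6 → 0110
  1 → 0001
  7 → 0111
  5 → 0101
  6 → 0110
= 0110 0001 0111 0101 0110


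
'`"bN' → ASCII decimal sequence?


String: '`"bN'  (4 characters)
Per-character ASCII lookup:
  '`': special character: '`' = 96
  '"': special character: '"' = 34
  'b': lowercase starts at 97: 'b' = 97 + 1 = 98
  'N': uppercase starts at 65: 'N' = 65 + 13 = 78
= 96 34 98 78


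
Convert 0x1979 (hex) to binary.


Each hex digit → 4 binary bits:
  1 = 0001
  9 = 1001
  7 = 0111
  9 = 1001
Concatenate: 0001 1001 0111 1001
= 0001100101111001


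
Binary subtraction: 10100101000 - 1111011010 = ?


Align and subtract column by column (LSB to MSB, borrowing when needed):
  10100101000
- 01111011010
  -----------
  col 0: (0 - 0 borrow-in) - 0 → 0 - 0 = 0, borrow out 0
  col 1: (0 - 0 borrow-in) - 1 → borrow from next column: (0+2) - 1 = 1, borrow out 1
  col 2: (0 - 1 borrow-in) - 0 → borrow from next column: (-1+2) - 0 = 1, borrow out 1
  col 3: (1 - 1 borrow-in) - 1 → borrow from next column: (0+2) - 1 = 1, borrow out 1
  col 4: (0 - 1 borrow-in) - 1 → borrow from next column: (-1+2) - 1 = 0, borrow out 1
  col 5: (1 - 1 borrow-in) - 0 → 0 - 0 = 0, borrow out 0
  col 6: (0 - 0 borrow-in) - 1 → borrow from next column: (0+2) - 1 = 1, borrow out 1
  col 7: (0 - 1 borrow-in) - 1 → borrow from next column: (-1+2) - 1 = 0, borrow out 1
  col 8: (1 - 1 borrow-in) - 1 → borrow from next column: (0+2) - 1 = 1, borrow out 1
  col 9: (0 - 1 borrow-in) - 1 → borrow from next column: (-1+2) - 1 = 0, borrow out 1
  col 10: (1 - 1 borrow-in) - 0 → 0 - 0 = 0, borrow out 0
Reading bits MSB→LSB: 00101001110
Strip leading zeros: 101001110
= 101001110
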